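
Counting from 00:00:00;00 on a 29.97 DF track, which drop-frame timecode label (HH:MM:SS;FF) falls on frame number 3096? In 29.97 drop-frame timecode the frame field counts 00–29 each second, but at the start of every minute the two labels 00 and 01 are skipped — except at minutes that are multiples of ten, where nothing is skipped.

00:01:43;08

Ten DF minutes hold 17982 frames, so frame 3096 lies in block 0 (frames 0–17981) with 3096 frames into that block.
The block's first minute is 1800 frames and the rest 1798 each; 3096 frames reaches minute 1, so 0 × 18 + 1 × 2 = 2 labels have been skipped so far.
Adding those back, label number 3096 + 2 = 3098 at 30 labels/s is 103 s + 8 f = 0 h 1 min 43 s frame 8, i.e. 00:01:43;08.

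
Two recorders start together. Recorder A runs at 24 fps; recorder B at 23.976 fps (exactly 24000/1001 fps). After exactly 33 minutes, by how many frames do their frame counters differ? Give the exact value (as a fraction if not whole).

33 min = 1980 s.
A emits 24 × 1980 = 47520 frames; B emits 24000/1001 × 1980 = 4320000/91.
Difference = 4320/91 frames (≈ 47.4725); B is behind A.

4320/91 frames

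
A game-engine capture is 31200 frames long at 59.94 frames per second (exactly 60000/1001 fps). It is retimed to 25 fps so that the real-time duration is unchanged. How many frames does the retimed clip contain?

13013 frames

Target frames = source frames × (target rate / source rate) = 31200 × (25)/(60000/1001) = 31200 × 1001/2400 = 13013.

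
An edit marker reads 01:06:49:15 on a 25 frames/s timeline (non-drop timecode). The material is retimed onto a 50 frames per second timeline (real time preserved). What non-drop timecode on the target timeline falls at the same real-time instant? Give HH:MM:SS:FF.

Source frame index: (1×3600 + 6×60 + 49) × 25 + 15 = 100240.
Real time: 100240 / (25) = 20048/5 s.
Target frame: (20048/5) × (50) = 200480.
At 50 labels/s: frame 200480 → 01:06:49:30.

01:06:49:30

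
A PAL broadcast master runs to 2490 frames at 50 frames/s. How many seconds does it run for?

Running time = 2490 / (50) = 49.8 s.

49.8 seconds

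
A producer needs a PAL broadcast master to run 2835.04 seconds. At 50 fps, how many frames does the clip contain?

141752 frames

Frames = 2835.04 × 50 = 141752.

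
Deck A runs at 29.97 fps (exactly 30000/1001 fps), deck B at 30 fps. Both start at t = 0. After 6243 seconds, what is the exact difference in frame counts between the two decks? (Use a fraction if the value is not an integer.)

A emits 30000/1001 × 6243 = 187290000/1001 frames; B emits 30 × 6243 = 187290.
Difference = 187290/1001 frames (≈ 187.1029); B is ahead of A.

187290/1001 frames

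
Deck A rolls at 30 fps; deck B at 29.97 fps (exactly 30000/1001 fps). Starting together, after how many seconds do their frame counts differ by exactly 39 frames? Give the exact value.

1301.3 seconds

The gap grows by |30000/1001 − 30| = 30/1001 frames per second.
Time for a 39-frame gap: 39 ÷ (30/1001) = 1301.3 s.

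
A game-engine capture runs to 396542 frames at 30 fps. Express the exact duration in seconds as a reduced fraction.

Running time = 396542 ÷ (30) = 396542 × 1/30 = 198271/15 s.

198271/15 seconds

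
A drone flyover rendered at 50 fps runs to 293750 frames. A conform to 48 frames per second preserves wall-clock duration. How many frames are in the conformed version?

282000 frames

Target frames = source frames × (target rate / source rate) = 293750 × (48)/(50) = 293750 × 24/25 = 282000.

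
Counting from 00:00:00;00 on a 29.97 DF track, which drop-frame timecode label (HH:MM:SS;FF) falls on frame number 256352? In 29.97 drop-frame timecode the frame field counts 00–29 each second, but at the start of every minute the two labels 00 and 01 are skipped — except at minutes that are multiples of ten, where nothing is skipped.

02:22:33;18

Each 10-minute DF block holds 10 × 60 × 30 − 9 × 2 = 17982 frames. 256352 ÷ 17982 → 14 full blocks, remainder 4604.
Within the partial block the first minute is 1800 frames and each further minute 1798, so 2 further minute boundaries passed. Total skipped labels = 18 × 14 + 2 × 2 = 256.
Non-drop label index = 256352 + 256 = 256608; at 30 labels/s that is 02:22:33:18, i.e. DF 02:22:33;18.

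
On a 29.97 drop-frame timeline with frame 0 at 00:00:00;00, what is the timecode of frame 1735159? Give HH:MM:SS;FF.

16:04:56;15

Each 10-minute DF block holds 10 × 60 × 30 − 9 × 2 = 17982 frames. 1735159 ÷ 17982 → 96 full blocks, remainder 8887.
Within the partial block the first minute is 1800 frames and each further minute 1798, so 4 further minute boundaries passed. Total skipped labels = 18 × 96 + 2 × 4 = 1736.
Non-drop label index = 1735159 + 1736 = 1736895; at 30 labels/s that is 16:04:56:15, i.e. DF 16:04:56;15.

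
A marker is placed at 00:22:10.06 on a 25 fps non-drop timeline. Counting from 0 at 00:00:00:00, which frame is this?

Total seconds to the label: (0 × 3600 + 22 × 60 + 10) = 1330.
Frame index = 1330 × 25 + 6 = 33256.

frame 33256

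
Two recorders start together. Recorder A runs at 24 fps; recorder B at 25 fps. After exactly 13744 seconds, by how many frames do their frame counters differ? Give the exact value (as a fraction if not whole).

13744 frames

A emits 24 × 13744 = 329856 frames; B emits 25 × 13744 = 343600.
Difference = 13744 frames; B is ahead of A.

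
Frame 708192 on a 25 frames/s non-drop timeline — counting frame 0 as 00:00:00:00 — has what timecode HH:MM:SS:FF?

708192 ÷ 25 = 28327 full seconds, remainder 17 frames.
28327 s = 7 h 52 min 7 s.
Timecode: 07:52:07:17.

07:52:07:17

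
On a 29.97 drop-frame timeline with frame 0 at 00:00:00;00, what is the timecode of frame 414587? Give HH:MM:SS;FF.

Each 10-minute DF block holds 10 × 60 × 30 − 9 × 2 = 17982 frames. 414587 ÷ 17982 → 23 full blocks, remainder 1001.
Within the partial block the first minute is 1800 frames and each further minute 1798, so 0 further minute boundaries passed. Total skipped labels = 18 × 23 + 2 × 0 = 414.
Non-drop label index = 414587 + 414 = 415001; at 30 labels/s that is 03:50:33:11, i.e. DF 03:50:33;11.

03:50:33;11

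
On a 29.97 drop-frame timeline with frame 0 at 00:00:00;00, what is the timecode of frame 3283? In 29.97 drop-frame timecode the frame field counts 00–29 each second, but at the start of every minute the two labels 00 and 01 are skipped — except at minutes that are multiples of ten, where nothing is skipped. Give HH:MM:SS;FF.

Ten DF minutes hold 17982 frames, so frame 3283 lies in block 0 (frames 0–17981) with 3283 frames into that block.
The block's first minute is 1800 frames and the rest 1798 each; 3283 frames reaches minute 1, so 0 × 18 + 1 × 2 = 2 labels have been skipped so far.
Adding those back, label number 3283 + 2 = 3285 at 30 labels/s is 109 s + 15 f = 0 h 1 min 49 s frame 15, i.e. 00:01:49;15.

00:01:49;15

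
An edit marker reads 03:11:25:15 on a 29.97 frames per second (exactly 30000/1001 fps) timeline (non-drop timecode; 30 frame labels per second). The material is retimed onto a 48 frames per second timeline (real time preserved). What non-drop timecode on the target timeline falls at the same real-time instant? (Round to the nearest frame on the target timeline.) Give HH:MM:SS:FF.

Source frame index: (3×3600 + 11×60 + 25) × 30 + 15 = 344565.
Real time: 344565 / (30000/1001) = 22993971/2000 s.
Target frame: (22993971/2000) × (48) = 68981913/125 ≈ 551855.304 → 551855.
At 48 labels/s: frame 551855 → 03:11:36:47.

03:11:36:47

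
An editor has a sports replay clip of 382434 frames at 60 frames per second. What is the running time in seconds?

6373.9 seconds

Running time = 382434 / (60) = 6373.9 s.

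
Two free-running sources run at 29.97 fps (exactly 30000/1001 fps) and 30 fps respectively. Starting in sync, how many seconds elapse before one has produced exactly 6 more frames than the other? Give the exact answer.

The gap grows by |30 − 30000/1001| = 30/1001 frames per second.
Time for a 6-frame gap: 6 ÷ (30/1001) = 200.2 s.

200.2 seconds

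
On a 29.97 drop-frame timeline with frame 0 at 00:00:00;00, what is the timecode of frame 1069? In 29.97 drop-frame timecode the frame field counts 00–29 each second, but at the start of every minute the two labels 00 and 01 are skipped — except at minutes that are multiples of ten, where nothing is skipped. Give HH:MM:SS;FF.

Each 10-minute DF block holds 10 × 60 × 30 − 9 × 2 = 17982 frames. 1069 ÷ 17982 → 0 full blocks, remainder 1069.
Within the partial block the first minute is 1800 frames and each further minute 1798, so 0 further minute boundaries passed. Total skipped labels = 18 × 0 + 2 × 0 = 0.
Non-drop label index = 1069 + 0 = 1069; at 30 labels/s that is 00:00:35:19, i.e. DF 00:00:35;19.

00:00:35;19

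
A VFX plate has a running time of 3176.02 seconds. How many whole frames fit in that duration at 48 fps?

152448 frames

Frames = 3176.02 × 48 = 3811224/25 ≈ 152448.9600.
Complete frames: 152448.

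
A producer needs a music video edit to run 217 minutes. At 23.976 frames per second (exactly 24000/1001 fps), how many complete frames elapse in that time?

217 min = 13020 s.
Frames = 13020 × 24000/1001 = 44640000/143 ≈ 312167.8322.
Complete frames: 312167.

312167 frames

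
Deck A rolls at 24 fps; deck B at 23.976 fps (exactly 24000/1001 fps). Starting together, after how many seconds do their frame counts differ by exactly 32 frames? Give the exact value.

The gap grows by |24000/1001 − 24| = 24/1001 frames per second.
Time for a 32-frame gap: 32 ÷ (24/1001) = 4004/3 s.

4004/3 seconds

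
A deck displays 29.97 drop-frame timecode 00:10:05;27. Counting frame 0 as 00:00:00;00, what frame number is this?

18159

Complete 10-minute blocks: 1, each 17982 frames → 17982.
Remaining 0 whole minutes in the current block: 0 frames.
Within the current minute: 5 × 30 + 27 = 177. Total = 17982 + 0 + 177 = 18159.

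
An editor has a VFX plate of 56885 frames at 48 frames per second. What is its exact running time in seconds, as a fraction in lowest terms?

Running time = 56885 ÷ (48) = 56885 × 1/48 = 56885/48 s.

56885/48 seconds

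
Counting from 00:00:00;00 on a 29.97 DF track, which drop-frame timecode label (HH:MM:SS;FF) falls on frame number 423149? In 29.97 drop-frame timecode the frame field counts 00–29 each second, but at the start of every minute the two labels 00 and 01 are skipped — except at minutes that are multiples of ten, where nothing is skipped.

Ten DF minutes hold 17982 frames, so frame 423149 lies in block 23 (frames 413586–431567) with 9563 frames into that block.
The block's first minute is 1800 frames and the rest 1798 each; 9563 frames reaches minute 5, so 23 × 18 + 5 × 2 = 424 labels have been skipped so far.
Adding those back, label number 423149 + 424 = 423573 at 30 labels/s is 14119 s + 3 f = 3 h 55 min 19 s frame 3, i.e. 03:55:19;03.

03:55:19;03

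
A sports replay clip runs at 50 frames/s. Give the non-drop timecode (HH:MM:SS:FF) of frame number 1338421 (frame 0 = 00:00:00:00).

07:26:08:21

1338421 ÷ 50 = 26768 full seconds, remainder 21 frames.
26768 s = 7 h 26 min 8 s.
Timecode: 07:26:08:21.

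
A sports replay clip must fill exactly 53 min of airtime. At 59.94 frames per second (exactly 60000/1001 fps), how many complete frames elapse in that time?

53 min = 3180 s.
Frames = 3180 × 60000/1001 = 190800000/1001 ≈ 190609.3906.
Complete frames: 190609.

190609 frames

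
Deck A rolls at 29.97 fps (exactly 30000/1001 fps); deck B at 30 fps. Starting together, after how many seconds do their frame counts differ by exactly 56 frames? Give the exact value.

The gap grows by |30 − 30000/1001| = 30/1001 frames per second.
Time for a 56-frame gap: 56 ÷ (30/1001) = 28028/15 s.

28028/15 seconds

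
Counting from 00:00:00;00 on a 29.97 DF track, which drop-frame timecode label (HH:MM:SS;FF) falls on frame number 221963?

02:03:26;05

Ten DF minutes hold 17982 frames, so frame 221963 lies in block 12 (frames 215784–233765) with 6179 frames into that block.
The block's first minute is 1800 frames and the rest 1798 each; 6179 frames reaches minute 3, so 12 × 18 + 3 × 2 = 222 labels have been skipped so far.
Adding those back, label number 221963 + 222 = 222185 at 30 labels/s is 7406 s + 5 f = 2 h 3 min 26 s frame 5, i.e. 02:03:26;05.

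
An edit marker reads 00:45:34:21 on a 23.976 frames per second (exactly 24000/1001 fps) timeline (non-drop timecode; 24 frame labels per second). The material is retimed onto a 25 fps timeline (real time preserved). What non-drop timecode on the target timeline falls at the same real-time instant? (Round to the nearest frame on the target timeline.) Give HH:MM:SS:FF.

00:45:37:15

Source frame index: (0×3600 + 45×60 + 34) × 24 + 21 = 65637.
Real time: 65637 / (24000/1001) = 21900879/8000 s.
Target frame: (21900879/8000) × (25) = 21900879/320 ≈ 68440.247 → 68440.
At 25 labels/s: frame 68440 → 00:45:37:15.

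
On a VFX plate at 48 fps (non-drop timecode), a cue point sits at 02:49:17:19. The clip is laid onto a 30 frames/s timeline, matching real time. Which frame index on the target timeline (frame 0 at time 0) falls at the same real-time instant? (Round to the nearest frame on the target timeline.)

Source frame index: (2×3600 + 49×60 + 17) × 48 + 19 = 487555.
Real time: 487555 / (48) = 487555/48 s.
Target frame: (487555/48) × (30) = 2437775/8 ≈ 304721.875 → 304722.

frame 304722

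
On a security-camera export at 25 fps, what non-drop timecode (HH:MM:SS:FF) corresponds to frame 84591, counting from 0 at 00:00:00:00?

00:56:23:16

84591 ÷ 25 = 3383 full seconds, remainder 16 frames.
3383 s = 0 h 56 min 23 s.
Timecode: 00:56:23:16.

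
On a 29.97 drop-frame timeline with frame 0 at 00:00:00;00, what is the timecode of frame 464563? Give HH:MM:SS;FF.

Each 10-minute DF block holds 10 × 60 × 30 − 9 × 2 = 17982 frames. 464563 ÷ 17982 → 25 full blocks, remainder 15013.
Within the partial block the first minute is 1800 frames and each further minute 1798, so 8 further minute boundaries passed. Total skipped labels = 18 × 25 + 2 × 8 = 466.
Non-drop label index = 464563 + 466 = 465029; at 30 labels/s that is 04:18:20:29, i.e. DF 04:18:20;29.

04:18:20;29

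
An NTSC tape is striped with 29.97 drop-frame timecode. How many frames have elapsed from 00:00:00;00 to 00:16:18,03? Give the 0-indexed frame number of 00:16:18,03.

29313

Complete 10-minute blocks: 1, each 17982 frames → 17982.
Remaining 6 whole minutes in the current block: 1800 + 5 × 1798 = 10790 frames.
Within the current minute: 18 × 30 + 3 − 2 = 541 (labels ;00/;01 skipped at this minute). Total = 17982 + 10790 + 541 = 29313.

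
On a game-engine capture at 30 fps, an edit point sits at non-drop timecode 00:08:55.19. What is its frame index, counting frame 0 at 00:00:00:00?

16069

Total seconds to the label: (0 × 3600 + 8 × 60 + 55) = 535.
Frame index = 535 × 30 + 19 = 16069.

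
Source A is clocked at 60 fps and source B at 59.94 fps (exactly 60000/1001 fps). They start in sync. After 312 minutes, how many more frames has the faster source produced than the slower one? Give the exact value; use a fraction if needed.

86400/77 frames

312 min = 18720 s.
A emits 60 × 18720 = 1123200 frames; B emits 60000/1001 × 18720 = 86400000/77.
Difference = 86400/77 frames (≈ 1122.0779); B is behind A.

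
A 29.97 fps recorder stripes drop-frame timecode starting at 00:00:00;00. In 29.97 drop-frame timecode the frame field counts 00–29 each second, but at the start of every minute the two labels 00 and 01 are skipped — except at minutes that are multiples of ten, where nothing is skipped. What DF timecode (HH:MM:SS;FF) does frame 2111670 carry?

Ten DF minutes hold 17982 frames, so frame 2111670 lies in block 117 (frames 2103894–2121875) with 7776 frames into that block.
The block's first minute is 1800 frames and the rest 1798 each; 7776 frames reaches minute 4, so 117 × 18 + 4 × 2 = 2114 labels have been skipped so far.
Adding those back, label number 2111670 + 2114 = 2113784 at 30 labels/s is 70459 s + 14 f = 19 h 34 min 19 s frame 14, i.e. 19:34:19;14.

19:34:19;14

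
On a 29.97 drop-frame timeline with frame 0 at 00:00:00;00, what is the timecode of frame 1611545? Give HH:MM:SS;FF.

14:56:11;29

Each 10-minute DF block holds 10 × 60 × 30 − 9 × 2 = 17982 frames. 1611545 ÷ 17982 → 89 full blocks, remainder 11147.
Within the partial block the first minute is 1800 frames and each further minute 1798, so 6 further minute boundaries passed. Total skipped labels = 18 × 89 + 2 × 6 = 1614.
Non-drop label index = 1611545 + 1614 = 1613159; at 30 labels/s that is 14:56:11:29, i.e. DF 14:56:11;29.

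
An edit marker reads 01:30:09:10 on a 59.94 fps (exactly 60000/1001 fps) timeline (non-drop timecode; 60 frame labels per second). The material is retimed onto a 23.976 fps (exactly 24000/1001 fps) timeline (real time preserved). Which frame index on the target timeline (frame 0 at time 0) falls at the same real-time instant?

Source frame index: (1×3600 + 30×60 + 9) × 60 + 10 = 324550.
Real time: 324550 / (60000/1001) = 6497491/1200 s.
Target frame: (6497491/1200) × (24000/1001) = 129820.

frame 129820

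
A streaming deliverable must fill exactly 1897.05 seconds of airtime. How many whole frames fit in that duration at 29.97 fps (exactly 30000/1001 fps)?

Frames = 1897.05 × 30000/1001 = 56911500/1001 ≈ 56854.6454.
Complete frames: 56854.

56854 frames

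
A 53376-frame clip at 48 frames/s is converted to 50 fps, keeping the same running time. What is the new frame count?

55600 frames

Target frames = source frames × (target rate / source rate) = 53376 × (50)/(48) = 53376 × 25/24 = 55600.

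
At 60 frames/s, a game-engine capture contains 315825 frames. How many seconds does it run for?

Running time = 315825 / (60) = 5263.75 s.

5263.75 seconds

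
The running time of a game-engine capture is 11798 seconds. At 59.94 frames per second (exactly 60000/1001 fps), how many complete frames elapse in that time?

707172 frames

Frames = 11798 × 60000/1001 = 707880000/1001 ≈ 707172.8272.
Complete frames: 707172.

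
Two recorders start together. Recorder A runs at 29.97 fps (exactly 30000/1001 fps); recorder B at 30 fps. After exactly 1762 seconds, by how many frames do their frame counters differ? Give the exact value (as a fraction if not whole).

52860/1001 frames

A emits 30000/1001 × 1762 = 52860000/1001 frames; B emits 30 × 1762 = 52860.
Difference = 52860/1001 frames (≈ 52.8072); B is ahead of A.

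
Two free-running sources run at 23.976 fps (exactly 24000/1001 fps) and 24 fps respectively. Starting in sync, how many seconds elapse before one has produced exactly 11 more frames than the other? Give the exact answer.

The gap grows by |24 − 24000/1001| = 24/1001 frames per second.
Time for a 11-frame gap: 11 ÷ (24/1001) = 11011/24 s.

11011/24 seconds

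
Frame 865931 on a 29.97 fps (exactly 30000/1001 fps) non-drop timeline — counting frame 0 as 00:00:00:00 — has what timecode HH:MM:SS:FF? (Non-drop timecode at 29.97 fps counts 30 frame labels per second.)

08:01:04:11

865931 ÷ 30 = 28864 full seconds, remainder 11 frames.
28864 s = 8 h 1 min 4 s.
Timecode: 08:01:04:11.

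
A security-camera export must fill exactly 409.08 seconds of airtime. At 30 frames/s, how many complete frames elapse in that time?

Frames = 409.08 × 30 = 61362/5 ≈ 12272.4000.
Complete frames: 12272.

12272 frames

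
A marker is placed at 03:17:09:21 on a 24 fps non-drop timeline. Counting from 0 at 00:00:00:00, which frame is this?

283917

Total seconds to the label: (3 × 3600 + 17 × 60 + 9) = 11829.
Frame index = 11829 × 24 + 21 = 283917.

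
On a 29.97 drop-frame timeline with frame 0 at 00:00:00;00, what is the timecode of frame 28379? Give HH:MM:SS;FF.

Each 10-minute DF block holds 10 × 60 × 30 − 9 × 2 = 17982 frames. 28379 ÷ 17982 → 1 full block, remainder 10397.
Within the partial block the first minute is 1800 frames and each further minute 1798, so 5 further minute boundaries passed. Total skipped labels = 18 × 1 + 2 × 5 = 28.
Non-drop label index = 28379 + 28 = 28407; at 30 labels/s that is 00:15:46:27, i.e. DF 00:15:46;27.

00:15:46;27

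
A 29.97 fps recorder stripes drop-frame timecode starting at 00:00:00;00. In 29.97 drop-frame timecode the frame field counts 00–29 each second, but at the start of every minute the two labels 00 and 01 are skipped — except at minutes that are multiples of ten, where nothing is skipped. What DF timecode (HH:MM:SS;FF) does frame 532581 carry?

04:56:10;15

Each 10-minute DF block holds 10 × 60 × 30 − 9 × 2 = 17982 frames. 532581 ÷ 17982 → 29 full blocks, remainder 11103.
Within the partial block the first minute is 1800 frames and each further minute 1798, so 6 further minute boundaries passed. Total skipped labels = 18 × 29 + 2 × 6 = 534.
Non-drop label index = 532581 + 534 = 533115; at 30 labels/s that is 04:56:10:15, i.e. DF 04:56:10;15.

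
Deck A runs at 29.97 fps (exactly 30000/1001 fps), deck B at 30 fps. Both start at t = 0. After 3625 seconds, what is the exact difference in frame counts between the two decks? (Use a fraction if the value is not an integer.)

A emits 30000/1001 × 3625 = 108750000/1001 frames; B emits 30 × 3625 = 108750.
Difference = 108750/1001 frames (≈ 108.6414); B is ahead of A.

108750/1001 frames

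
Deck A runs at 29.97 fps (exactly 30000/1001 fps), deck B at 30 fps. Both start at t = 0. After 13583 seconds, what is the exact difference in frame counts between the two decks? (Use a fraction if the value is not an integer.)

407490/1001 frames

A emits 30000/1001 × 13583 = 407490000/1001 frames; B emits 30 × 13583 = 407490.
Difference = 407490/1001 frames (≈ 407.0829); B is ahead of A.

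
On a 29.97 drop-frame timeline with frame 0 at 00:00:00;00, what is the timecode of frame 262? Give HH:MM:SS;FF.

Each 10-minute DF block holds 10 × 60 × 30 − 9 × 2 = 17982 frames. 262 ÷ 17982 → 0 full blocks, remainder 262.
Within the partial block the first minute is 1800 frames and each further minute 1798, so 0 further minute boundaries passed. Total skipped labels = 18 × 0 + 2 × 0 = 0.
Non-drop label index = 262 + 0 = 262; at 30 labels/s that is 00:00:08:22, i.e. DF 00:00:08;22.

00:00:08;22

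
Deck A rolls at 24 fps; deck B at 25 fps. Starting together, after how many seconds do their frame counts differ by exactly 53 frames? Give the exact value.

The gap grows by |25 − 24| = 1 frame per second.
Time for a 53-frame gap: 53 ÷ (1) = 53 s.

53 seconds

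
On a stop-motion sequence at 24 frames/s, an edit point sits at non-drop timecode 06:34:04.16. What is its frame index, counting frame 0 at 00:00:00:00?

Total seconds to the label: (6 × 3600 + 34 × 60 + 4) = 23644.
Frame index = 23644 × 24 + 16 = 567472.

frame 567472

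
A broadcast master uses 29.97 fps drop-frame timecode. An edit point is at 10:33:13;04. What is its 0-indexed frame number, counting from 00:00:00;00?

Complete 10-minute blocks: 63, each 17982 frames → 1132866.
Remaining 3 whole minutes in the current block: 1800 + 2 × 1798 = 5396 frames.
Within the current minute: 13 × 30 + 4 − 2 = 392 (labels ;00/;01 skipped at this minute). Total = 1132866 + 5396 + 392 = 1138654.

1138654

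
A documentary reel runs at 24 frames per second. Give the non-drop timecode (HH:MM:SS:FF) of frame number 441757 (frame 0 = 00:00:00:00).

05:06:46:13

441757 ÷ 24 = 18406 full seconds, remainder 13 frames.
18406 s = 5 h 6 min 46 s.
Timecode: 05:06:46:13.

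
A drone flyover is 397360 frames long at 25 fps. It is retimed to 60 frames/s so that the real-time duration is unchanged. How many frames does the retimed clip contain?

Target frames = source frames × (target rate / source rate) = 397360 × (60)/(25) = 397360 × 12/5 = 953664.

953664 frames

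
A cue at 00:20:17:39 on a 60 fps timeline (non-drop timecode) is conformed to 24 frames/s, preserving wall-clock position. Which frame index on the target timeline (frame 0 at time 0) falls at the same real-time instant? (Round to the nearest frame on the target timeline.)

frame 29224

Source frame index: (0×3600 + 20×60 + 17) × 60 + 39 = 73059.
Real time: 73059 / (60) = 24353/20 s.
Target frame: (24353/20) × (24) = 146118/5 ≈ 29223.600 → 29224.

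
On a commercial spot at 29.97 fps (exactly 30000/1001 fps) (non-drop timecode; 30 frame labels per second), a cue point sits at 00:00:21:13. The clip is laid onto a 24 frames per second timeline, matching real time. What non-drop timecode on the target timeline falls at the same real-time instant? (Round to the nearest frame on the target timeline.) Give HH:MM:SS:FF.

Source frame index: (0×3600 + 0×60 + 21) × 30 + 13 = 643.
Real time: 643 / (30000/1001) = 643643/30000 s.
Target frame: (643643/30000) × (24) = 643643/1250 ≈ 514.914 → 515.
At 24 labels/s: frame 515 → 00:00:21:11.

00:00:21:11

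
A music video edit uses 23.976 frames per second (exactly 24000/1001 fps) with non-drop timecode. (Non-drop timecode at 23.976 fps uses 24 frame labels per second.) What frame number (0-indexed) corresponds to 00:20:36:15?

29679

Total seconds to the label: (0 × 3600 + 20 × 60 + 36) = 1236.
Frame index = 1236 × 24 + 15 = 29679.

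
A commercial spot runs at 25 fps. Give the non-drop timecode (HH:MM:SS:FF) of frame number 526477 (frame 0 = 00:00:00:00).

526477 ÷ 25 = 21059 full seconds, remainder 2 frames.
21059 s = 5 h 50 min 59 s.
Timecode: 05:50:59:02.

05:50:59:02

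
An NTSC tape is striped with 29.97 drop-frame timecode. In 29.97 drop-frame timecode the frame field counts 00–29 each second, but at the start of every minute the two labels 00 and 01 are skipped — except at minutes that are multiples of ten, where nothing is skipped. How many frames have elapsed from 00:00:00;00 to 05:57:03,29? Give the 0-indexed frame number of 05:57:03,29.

As if non-drop at 30 labels/s: (5 × 3600 + 57 × 60 + 3) × 30 + 29 = 642719.
Minute boundaries passed: 357; those not divisible by 10: 357 − 35 = 322; dropped labels = 2 × 322 = 644.
Actual frame index = 642719 − 644 = 642075.

642075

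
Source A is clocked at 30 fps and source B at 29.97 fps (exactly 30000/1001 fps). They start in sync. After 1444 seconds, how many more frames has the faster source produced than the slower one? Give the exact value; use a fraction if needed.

43320/1001 frames

A emits 30 × 1444 = 43320 frames; B emits 30000/1001 × 1444 = 43320000/1001.
Difference = 43320/1001 frames (≈ 43.2767); B is behind A.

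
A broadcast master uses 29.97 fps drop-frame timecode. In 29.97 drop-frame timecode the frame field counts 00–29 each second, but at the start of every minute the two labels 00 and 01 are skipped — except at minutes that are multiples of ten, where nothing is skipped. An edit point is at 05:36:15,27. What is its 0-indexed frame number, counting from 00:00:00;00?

604671

Complete 10-minute blocks: 33, each 17982 frames → 593406.
Remaining 6 whole minutes in the current block: 1800 + 5 × 1798 = 10790 frames.
Within the current minute: 15 × 30 + 27 − 2 = 475 (labels ;00/;01 skipped at this minute). Total = 593406 + 10790 + 475 = 604671.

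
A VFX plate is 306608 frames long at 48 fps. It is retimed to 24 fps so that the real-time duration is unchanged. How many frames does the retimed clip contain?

153304 frames

Target frames = source frames × (target rate / source rate) = 306608 × (24)/(48) = 306608 × 1/2 = 153304.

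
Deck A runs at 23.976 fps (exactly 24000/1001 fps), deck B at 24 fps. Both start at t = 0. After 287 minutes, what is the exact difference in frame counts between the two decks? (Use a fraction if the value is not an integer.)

59040/143 frames

287 min = 17220 s.
A emits 24000/1001 × 17220 = 59040000/143 frames; B emits 24 × 17220 = 413280.
Difference = 59040/143 frames (≈ 412.8671); B is ahead of A.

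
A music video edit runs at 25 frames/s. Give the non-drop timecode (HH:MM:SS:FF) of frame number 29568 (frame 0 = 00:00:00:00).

29568 ÷ 25 = 1182 full seconds, remainder 18 frames.
1182 s = 0 h 19 min 42 s.
Timecode: 00:19:42:18.

00:19:42:18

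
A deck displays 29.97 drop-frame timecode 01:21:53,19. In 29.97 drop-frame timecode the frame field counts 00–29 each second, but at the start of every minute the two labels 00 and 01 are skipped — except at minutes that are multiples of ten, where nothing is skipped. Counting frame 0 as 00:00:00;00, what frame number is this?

147263

As if non-drop at 30 labels/s: (1 × 3600 + 21 × 60 + 53) × 30 + 19 = 147409.
Minute boundaries passed: 81; those not divisible by 10: 81 − 8 = 73; dropped labels = 2 × 73 = 146.
Actual frame index = 147409 − 146 = 147263.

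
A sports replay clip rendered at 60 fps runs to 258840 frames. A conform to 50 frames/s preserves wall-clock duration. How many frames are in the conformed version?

215700 frames

Target frames = source frames × (target rate / source rate) = 258840 × (50)/(60) = 258840 × 5/6 = 215700.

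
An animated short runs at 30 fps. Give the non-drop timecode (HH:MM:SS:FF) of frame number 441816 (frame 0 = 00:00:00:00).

441816 ÷ 30 = 14727 full seconds, remainder 6 frames.
14727 s = 4 h 5 min 27 s.
Timecode: 04:05:27:06.

04:05:27:06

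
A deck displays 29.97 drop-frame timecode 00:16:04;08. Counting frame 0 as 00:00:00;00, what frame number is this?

28898

Complete 10-minute blocks: 1, each 17982 frames → 17982.
Remaining 6 whole minutes in the current block: 1800 + 5 × 1798 = 10790 frames.
Within the current minute: 4 × 30 + 8 − 2 = 126 (labels ;00/;01 skipped at this minute). Total = 17982 + 10790 + 126 = 28898.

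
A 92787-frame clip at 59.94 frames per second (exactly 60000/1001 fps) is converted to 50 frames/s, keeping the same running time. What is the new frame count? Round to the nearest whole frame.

77400 frames

Frames at target rate = 92787 × (50) / (60000/1001) = 30959929/400 ≈ 77399.822.
Nearest whole frame: 77400.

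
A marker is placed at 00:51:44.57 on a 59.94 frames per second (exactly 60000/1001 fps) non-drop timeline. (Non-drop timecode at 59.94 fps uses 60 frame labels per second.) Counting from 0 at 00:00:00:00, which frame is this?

186297

Total seconds to the label: (0 × 3600 + 51 × 60 + 44) = 3104.
Frame index = 3104 × 60 + 57 = 186297.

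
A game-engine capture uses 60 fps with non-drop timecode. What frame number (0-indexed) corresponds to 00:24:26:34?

87994

Total seconds to the label: (0 × 3600 + 24 × 60 + 26) = 1466.
Frame index = 1466 × 60 + 34 = 87994.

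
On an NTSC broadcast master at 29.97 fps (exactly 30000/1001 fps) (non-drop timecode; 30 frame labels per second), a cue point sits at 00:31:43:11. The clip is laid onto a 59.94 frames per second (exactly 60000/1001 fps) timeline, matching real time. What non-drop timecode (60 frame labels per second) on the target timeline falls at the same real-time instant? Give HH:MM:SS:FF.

Source frame index: (0×3600 + 31×60 + 43) × 30 + 11 = 57101.
Real time: 57101 / (30000/1001) = 57158101/30000 s.
Target frame: (57158101/30000) × (60000/1001) = 114202.
At 60 labels/s: frame 114202 → 00:31:43:22.

00:31:43:22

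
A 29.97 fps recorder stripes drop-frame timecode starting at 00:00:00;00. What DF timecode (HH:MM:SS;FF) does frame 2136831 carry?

19:48:19;01

Each 10-minute DF block holds 10 × 60 × 30 − 9 × 2 = 17982 frames. 2136831 ÷ 17982 → 118 full blocks, remainder 14955.
Within the partial block the first minute is 1800 frames and each further minute 1798, so 8 further minute boundaries passed. Total skipped labels = 18 × 118 + 2 × 8 = 2140.
Non-drop label index = 2136831 + 2140 = 2138971; at 30 labels/s that is 19:48:19:01, i.e. DF 19:48:19;01.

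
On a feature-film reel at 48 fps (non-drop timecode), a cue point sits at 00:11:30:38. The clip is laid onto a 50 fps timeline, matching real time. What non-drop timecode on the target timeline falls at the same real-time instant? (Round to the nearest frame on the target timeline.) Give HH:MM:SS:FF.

Source frame index: (0×3600 + 11×60 + 30) × 48 + 38 = 33158.
Real time: 33158 / (48) = 16579/24 s.
Target frame: (16579/24) × (50) = 414475/12 ≈ 34539.583 → 34540.
At 50 labels/s: frame 34540 → 00:11:30:40.

00:11:30:40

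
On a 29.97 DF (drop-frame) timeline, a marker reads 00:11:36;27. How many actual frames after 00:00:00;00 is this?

As if non-drop at 30 labels/s: (0 × 3600 + 11 × 60 + 36) × 30 + 27 = 20907.
Minute boundaries passed: 11; those not divisible by 10: 11 − 1 = 10; dropped labels = 2 × 10 = 20.
Actual frame index = 20907 − 20 = 20887.

20887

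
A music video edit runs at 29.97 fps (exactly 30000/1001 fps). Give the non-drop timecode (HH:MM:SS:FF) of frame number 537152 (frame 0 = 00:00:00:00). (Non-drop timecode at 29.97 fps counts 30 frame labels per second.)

537152 ÷ 30 = 17905 full seconds, remainder 2 frames.
17905 s = 4 h 58 min 25 s.
Timecode: 04:58:25:02.

04:58:25:02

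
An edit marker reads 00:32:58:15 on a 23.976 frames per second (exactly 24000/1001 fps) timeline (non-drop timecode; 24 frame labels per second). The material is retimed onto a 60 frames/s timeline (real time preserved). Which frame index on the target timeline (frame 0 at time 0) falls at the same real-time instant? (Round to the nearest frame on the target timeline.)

Source frame index: (0×3600 + 32×60 + 58) × 24 + 15 = 47487.
Real time: 47487 / (24000/1001) = 15844829/8000 s.
Target frame: (15844829/8000) × (60) = 47534487/400 ≈ 118836.217 → 118836.

frame 118836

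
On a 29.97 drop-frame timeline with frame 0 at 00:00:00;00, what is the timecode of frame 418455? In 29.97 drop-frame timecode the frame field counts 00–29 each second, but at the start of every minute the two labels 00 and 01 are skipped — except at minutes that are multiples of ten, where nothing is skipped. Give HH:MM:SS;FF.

Ten DF minutes hold 17982 frames, so frame 418455 lies in block 23 (frames 413586–431567) with 4869 frames into that block.
The block's first minute is 1800 frames and the rest 1798 each; 4869 frames reaches minute 2, so 23 × 18 + 2 × 2 = 418 labels have been skipped so far.
Adding those back, label number 418455 + 418 = 418873 at 30 labels/s is 13962 s + 13 f = 3 h 52 min 42 s frame 13, i.e. 03:52:42;13.

03:52:42;13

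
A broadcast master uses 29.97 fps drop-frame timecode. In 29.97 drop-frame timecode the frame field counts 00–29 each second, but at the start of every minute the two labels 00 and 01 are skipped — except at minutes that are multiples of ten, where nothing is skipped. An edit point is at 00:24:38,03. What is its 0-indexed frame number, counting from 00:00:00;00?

44299

Complete 10-minute blocks: 2, each 17982 frames → 35964.
Remaining 4 whole minutes in the current block: 1800 + 3 × 1798 = 7194 frames.
Within the current minute: 38 × 30 + 3 − 2 = 1141 (labels ;00/;01 skipped at this minute). Total = 35964 + 7194 + 1141 = 44299.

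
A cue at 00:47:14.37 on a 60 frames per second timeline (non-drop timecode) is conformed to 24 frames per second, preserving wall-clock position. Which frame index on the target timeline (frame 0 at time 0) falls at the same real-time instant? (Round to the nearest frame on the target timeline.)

Source frame index: (0×3600 + 47×60 + 14) × 60 + 37 = 170077.
Real time: 170077 / (60) = 170077/60 s.
Target frame: (170077/60) × (24) = 340154/5 ≈ 68030.800 → 68031.

frame 68031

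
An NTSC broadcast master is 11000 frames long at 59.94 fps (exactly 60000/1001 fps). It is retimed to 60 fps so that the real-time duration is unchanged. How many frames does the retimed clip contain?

11011 frames

Target frames = source frames × (target rate / source rate) = 11000 × (60)/(60000/1001) = 11000 × 1001/1000 = 11011.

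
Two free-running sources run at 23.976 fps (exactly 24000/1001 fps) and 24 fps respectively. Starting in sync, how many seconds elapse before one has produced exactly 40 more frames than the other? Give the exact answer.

The gap grows by |24 − 24000/1001| = 24/1001 frames per second.
Time for a 40-frame gap: 40 ÷ (24/1001) = 5005/3 s.

5005/3 seconds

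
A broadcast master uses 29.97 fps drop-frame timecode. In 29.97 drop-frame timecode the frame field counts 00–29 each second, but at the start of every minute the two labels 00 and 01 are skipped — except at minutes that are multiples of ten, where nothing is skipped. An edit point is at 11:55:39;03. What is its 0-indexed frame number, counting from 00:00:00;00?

1286885

As if non-drop at 30 labels/s: (11 × 3600 + 55 × 60 + 39) × 30 + 3 = 1288173.
Minute boundaries passed: 715; those not divisible by 10: 715 − 71 = 644; dropped labels = 2 × 644 = 1288.
Actual frame index = 1288173 − 1288 = 1286885.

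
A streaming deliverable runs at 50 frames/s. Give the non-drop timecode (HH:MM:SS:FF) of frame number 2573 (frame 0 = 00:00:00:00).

2573 ÷ 50 = 51 full seconds, remainder 23 frames.
51 s = 0 h 0 min 51 s.
Timecode: 00:00:51:23.

00:00:51:23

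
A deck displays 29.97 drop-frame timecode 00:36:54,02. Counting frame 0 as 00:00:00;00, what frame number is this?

Complete 10-minute blocks: 3, each 17982 frames → 53946.
Remaining 6 whole minutes in the current block: 1800 + 5 × 1798 = 10790 frames.
Within the current minute: 54 × 30 + 2 − 2 = 1620 (labels ;00/;01 skipped at this minute). Total = 53946 + 10790 + 1620 = 66356.

66356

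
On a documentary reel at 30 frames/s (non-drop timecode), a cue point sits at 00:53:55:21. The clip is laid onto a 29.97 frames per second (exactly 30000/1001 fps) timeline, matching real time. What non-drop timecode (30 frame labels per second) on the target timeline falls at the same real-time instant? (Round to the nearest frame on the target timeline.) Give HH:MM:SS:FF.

Source frame index: (0×3600 + 53×60 + 55) × 30 + 21 = 97071.
Real time: 97071 / (30) = 32357/10 s.
Target frame: (32357/10) × (30000/1001) = 7467000/77 ≈ 96974.026 → 96974.
At 30 labels/s: frame 96974 → 00:53:52:14.

00:53:52:14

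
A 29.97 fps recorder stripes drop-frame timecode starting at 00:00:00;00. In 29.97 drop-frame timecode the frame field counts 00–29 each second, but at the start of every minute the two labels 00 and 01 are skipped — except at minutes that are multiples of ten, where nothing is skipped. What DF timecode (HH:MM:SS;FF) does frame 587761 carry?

05:26:51;19

Ten DF minutes hold 17982 frames, so frame 587761 lies in block 32 (frames 575424–593405) with 12337 frames into that block.
The block's first minute is 1800 frames and the rest 1798 each; 12337 frames reaches minute 6, so 32 × 18 + 6 × 2 = 588 labels have been skipped so far.
Adding those back, label number 587761 + 588 = 588349 at 30 labels/s is 19611 s + 19 f = 5 h 26 min 51 s frame 19, i.e. 05:26:51;19.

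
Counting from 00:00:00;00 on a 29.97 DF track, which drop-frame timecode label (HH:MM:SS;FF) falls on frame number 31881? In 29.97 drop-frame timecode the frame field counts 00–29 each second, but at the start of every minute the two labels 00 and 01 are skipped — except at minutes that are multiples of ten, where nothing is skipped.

00:17:43;23

Ten DF minutes hold 17982 frames, so frame 31881 lies in block 1 (frames 17982–35963) with 13899 frames into that block.
The block's first minute is 1800 frames and the rest 1798 each; 13899 frames reaches minute 7, so 1 × 18 + 7 × 2 = 32 labels have been skipped so far.
Adding those back, label number 31881 + 32 = 31913 at 30 labels/s is 1063 s + 23 f = 0 h 17 min 43 s frame 23, i.e. 00:17:43;23.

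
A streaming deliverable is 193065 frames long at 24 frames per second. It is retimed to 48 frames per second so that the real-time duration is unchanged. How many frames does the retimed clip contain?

Target frames = source frames × (target rate / source rate) = 193065 × (48)/(24) = 193065 × 2 = 386130.

386130 frames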